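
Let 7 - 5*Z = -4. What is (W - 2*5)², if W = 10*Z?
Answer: 144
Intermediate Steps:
Z = 11/5 (Z = 7/5 - ⅕*(-4) = 7/5 + ⅘ = 11/5 ≈ 2.2000)
W = 22 (W = 10*(11/5) = 22)
(W - 2*5)² = (22 - 2*5)² = (22 - 10)² = 12² = 144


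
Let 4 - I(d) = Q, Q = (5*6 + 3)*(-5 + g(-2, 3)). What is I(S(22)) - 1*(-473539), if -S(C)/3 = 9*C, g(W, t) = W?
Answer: 473774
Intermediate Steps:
S(C) = -27*C
Q = -231 (Q = (5*6 + 3)*(-5 - 2) = (30 + 3)*(-7) = 33*(-7) = -231)
I(d) = 235 (I(d) = 4 - 1*(-231) = 4 + 231 = 235)
I(S(22)) - 1*(-473539) = 235 - 1*(-473539) = 235 + 473539 = 473774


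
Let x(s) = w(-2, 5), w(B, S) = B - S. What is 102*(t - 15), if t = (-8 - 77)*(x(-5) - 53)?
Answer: 518670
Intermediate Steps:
x(s) = -7 (x(s) = -2 - 1*5 = -2 - 5 = -7)
t = 5100 (t = (-8 - 77)*(-7 - 53) = -85*(-60) = 5100)
102*(t - 15) = 102*(5100 - 15) = 102*5085 = 518670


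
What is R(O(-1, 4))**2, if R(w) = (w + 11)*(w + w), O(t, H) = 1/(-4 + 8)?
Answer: 2025/64 ≈ 31.641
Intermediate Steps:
O(t, H) = 1/4
R(w) = 2*w*(11 + w) (R(w) = (11 + w)*(2*w) = 2*w*(11 + w))
R(O(-1, 4))**2 = (2*(1/4)*(11 + 1/4))**2 = (2*(1/4)*(45/4))**2 = (45/8)**2 = 2025/64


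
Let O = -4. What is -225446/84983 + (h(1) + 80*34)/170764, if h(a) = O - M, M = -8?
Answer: -9566641763/3628009253 ≈ -2.6369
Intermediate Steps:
h(a) = 4 (h(a) = -4 - 1*(-8) = -4 + 8 = 4)
-225446/84983 + (h(1) + 80*34)/170764 = -225446/84983 + (4 + 80*34)/170764 = -225446*1/84983 + (4 + 2720)*(1/170764) = -225446/84983 + 2724*(1/170764) = -225446/84983 + 681/42691 = -9566641763/3628009253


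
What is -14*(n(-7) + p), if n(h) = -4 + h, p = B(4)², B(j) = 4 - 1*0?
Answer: -70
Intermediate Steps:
B(j) = 4 (B(j) = 4 + 0 = 4)
p = 16 (p = 4² = 16)
-14*(n(-7) + p) = -14*((-4 - 7) + 16) = -14*(-11 + 16) = -14*5 = -70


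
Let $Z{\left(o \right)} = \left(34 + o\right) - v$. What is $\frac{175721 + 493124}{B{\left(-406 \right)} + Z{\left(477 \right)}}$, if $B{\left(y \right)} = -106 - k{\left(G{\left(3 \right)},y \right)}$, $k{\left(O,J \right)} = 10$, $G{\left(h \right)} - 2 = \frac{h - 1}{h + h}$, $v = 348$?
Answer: $\frac{668845}{47} \approx 14231.0$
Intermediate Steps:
$G{\left(h \right)} = 2 + \frac{-1 + h}{2 h}$ ($G{\left(h \right)} = 2 + \frac{h - 1}{h + h} = 2 + \frac{-1 + h}{2 h}$)
$Z{\left(o \right)} = -314 + o$ ($Z{\left(o \right)} = \left(34 + o\right) - 348 = -314 + o$)
$B{\left(y \right)} = -116$ ($B{\left(y \right)} = -106 - 10 = -116$)
$\frac{175721 + 493124}{B{\left(-406 \right)} + Z{\left(477 \right)}} = \frac{175721 + 493124}{-116 + \left(-314 + 477\right)} = \frac{668845}{-116 + 163} = \frac{668845}{47}$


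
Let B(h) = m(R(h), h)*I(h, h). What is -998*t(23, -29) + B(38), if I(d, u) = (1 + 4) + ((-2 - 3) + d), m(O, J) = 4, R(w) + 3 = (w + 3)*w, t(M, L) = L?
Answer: 29094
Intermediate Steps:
R(w) = -3 + w*(3 + w) (R(w) = -3 + (w + 3)*w = -3 + (3 + w)*w = -3 + w*(3 + w))
I(d, u) = d (I(d, u) = 5 + (-5 + d) = d)
B(h) = 4*h
-998*t(23, -29) + B(38) = -998*(-29) + 4*38 = 28942 + 152 = 29094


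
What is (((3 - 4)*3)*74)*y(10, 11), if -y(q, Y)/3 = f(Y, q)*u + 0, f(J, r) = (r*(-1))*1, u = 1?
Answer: -6660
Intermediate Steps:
f(J, r) = -r (f(J, r) = -r*1 = -r)
y(q, Y) = 3*q (y(q, Y) = -3*(-q*1 + 0) = -3*(-q + 0) = -(-3)*q = 3*q)
(((3 - 4)*3)*74)*y(10, 11) = (((3 - 4)*3)*74)*(3*10) = (-1*3*74)*30 = -3*74*30 = -222*30 = -6660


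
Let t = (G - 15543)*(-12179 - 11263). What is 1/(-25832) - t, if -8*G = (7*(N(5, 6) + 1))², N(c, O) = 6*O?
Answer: -14489765680651/25832 ≈ -5.6092e+8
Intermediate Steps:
G = -67081/8 (G = -49*(6*6 + 1)²/8 = -49*(36 + 1)²/8 = -(7*37)²/8 = -⅛*259² = -⅛*67081 = -67081/8 ≈ -8385.1)
t = 2243692425/4 (t = (-67081/8 - 15543)*(-12179 - 11263) = -191425/8*(-23442) = 2243692425/4 ≈ 5.6092e+8)
1/(-25832) - t = 1/(-25832) - 1*2243692425/4 = -1/25832 - 2243692425/4 = -14489765680651/25832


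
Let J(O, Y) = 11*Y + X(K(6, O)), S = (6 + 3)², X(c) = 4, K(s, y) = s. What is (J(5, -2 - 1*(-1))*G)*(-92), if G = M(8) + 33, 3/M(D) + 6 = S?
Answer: 531944/25 ≈ 21278.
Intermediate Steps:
S = 81 (S = 9² = 81)
M(D) = 1/25 (M(D) = 3/(-6 + 81) = 3/75 = 3*(1/75) = 1/25)
G = 826/25 (G = 1/25 + 33 = 826/25 ≈ 33.040)
J(O, Y) = 4 + 11*Y (J(O, Y) = 11*Y + 4 = 4 + 11*Y)
(J(5, -2 - 1*(-1))*G)*(-92) = ((4 + 11*(-2 - 1*(-1)))*(826/25))*(-92) = ((4 + 11*(-2 + 1))*(826/25))*(-92) = ((4 + 11*(-1))*(826/25))*(-92) = ((4 - 11)*(826/25))*(-92) = -7*826/25*(-92) = -5782/25*(-92) = 531944/25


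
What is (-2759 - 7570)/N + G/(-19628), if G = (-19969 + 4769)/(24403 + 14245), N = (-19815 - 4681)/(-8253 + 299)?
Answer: -973793701683661/290347621816 ≈ -3353.9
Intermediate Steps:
N = 12248/3977 (N = -24496/(-7954) = -24496*(-1/7954) = 12248/3977 ≈ 3.0797)
G = -1900/4831 (G = -15200/38648 = -15200*1/38648 = -1900/4831 ≈ -0.39329)
(-2759 - 7570)/N + G/(-19628) = (-2759 - 7570)/(12248/3977) - 1900/4831/(-19628) = -10329*3977/12248 - 1900/4831*(-1/19628) = -41078433/12248 + 475/23705717 = -973793701683661/290347621816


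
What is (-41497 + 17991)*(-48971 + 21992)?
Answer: 634168374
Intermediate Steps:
(-41497 + 17991)*(-48971 + 21992) = -23506*(-26979) = 634168374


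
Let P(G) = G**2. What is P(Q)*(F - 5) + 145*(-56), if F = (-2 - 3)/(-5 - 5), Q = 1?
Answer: -16249/2 ≈ -8124.5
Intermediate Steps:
F = 1/2 (F = -5/(-10) = -5*(-1/10) = 1/2 ≈ 0.50000)
P(Q)*(F - 5) + 145*(-56) = 1**2*(1/2 - 5) + 145*(-56) = 1*(-9/2) - 8120 = -9/2 - 8120 = -16249/2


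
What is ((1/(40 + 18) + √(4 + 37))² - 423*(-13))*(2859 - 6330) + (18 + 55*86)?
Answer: -64671530959/3364 - 3471*√41/29 ≈ -1.9225e+7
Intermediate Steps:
((1/(40 + 18) + √(4 + 37))² - 423*(-13))*(2859 - 6330) + (18 + 55*86) = ((1/58 + √41)² + 5499)*(-3471) + (18 + 4730) = ((1/58 + √41)² + 5499)*(-3471) + 4748 = (5499 + (1/58 + √41)²)*(-3471) + 4748 = (-19087029 - 3471*(1/58 + √41)²) + 4748 = -19082281 - 3471*(1/58 + √41)²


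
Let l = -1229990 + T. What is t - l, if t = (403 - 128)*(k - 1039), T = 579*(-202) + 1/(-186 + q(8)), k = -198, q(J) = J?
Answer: 179205595/178 ≈ 1.0068e+6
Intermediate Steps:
T = -20818525/178 (T = 579*(-202) + 1/(-186 + 8) = -116958 + 1/(-178) = -116958 - 1/178 = -20818525/178 ≈ -1.1696e+5)
l = -239756745/178 (l = -1229990 - 20818525/178 = -239756745/178 ≈ -1.3469e+6)
t = -340175 (t = (403 - 128)*(-198 - 1039) = 275*(-1237) = -340175)
t - l = -340175 - 1*(-239756745/178) = -340175 + 239756745/178 = 179205595/178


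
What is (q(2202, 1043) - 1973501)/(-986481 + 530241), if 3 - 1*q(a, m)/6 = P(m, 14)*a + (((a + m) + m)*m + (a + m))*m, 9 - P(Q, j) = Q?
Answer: 27996798557/456240 ≈ 61364.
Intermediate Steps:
P(Q, j) = 9 - Q
q(a, m) = 18 - 6*a*(9 - m) - 6*m*(a + m + m*(a + 2*m)) (q(a, m) = 18 - 6*((9 - m)*a + (((a + m) + m)*m + (a + m))*m) = 18 - 6*(a*(9 - m) + ((a + 2*m)*m + (a + m))*m) = 18 - 6*(a*(9 - m) + (m*(a + 2*m) + (a + m))*m) = 18 - 6*(a*(9 - m) + (a + m + m*(a + 2*m))*m) = 18 - 6*(a*(9 - m) + m*(a + m + m*(a + 2*m))) = 18 + (-6*a*(9 - m) - 6*m*(a + m + m*(a + 2*m))) = 18 - 6*a*(9 - m) - 6*m*(a + m + m*(a + 2*m)))
(q(2202, 1043) - 1973501)/(-986481 + 530241) = ((18 - 54*2202 - 12*1043³ - 6*1043² - 6*2202*1043²) - 1973501)/(-986481 + 530241) = ((18 - 118908 - 12*1134626507 - 6*1087849 - 6*2202*1087849) - 1973501)/(-456240) = ((18 - 118908 - 13615518084 - 6527094 - 14372660988) - 1973501)*(-1/456240) = (-27994825056 - 1973501)*(-1/456240) = -27996798557*(-1/456240) = 27996798557/456240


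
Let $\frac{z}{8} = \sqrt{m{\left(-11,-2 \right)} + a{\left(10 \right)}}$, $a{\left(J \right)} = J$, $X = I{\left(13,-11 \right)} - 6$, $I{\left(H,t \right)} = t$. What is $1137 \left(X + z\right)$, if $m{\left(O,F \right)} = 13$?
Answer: $-19329 + 9096 \sqrt{23} \approx 24294.0$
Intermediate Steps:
$X = -17$ ($X = -11 - 6 = -17$)
$z = 8 \sqrt{23}$ ($z = 8 \sqrt{13 + 10} = 8 \sqrt{23} \approx 38.367$)
$1137 \left(X + z\right) = 1137 \left(-17 + 8 \sqrt{23}\right) = -19329 + 9096 \sqrt{23}$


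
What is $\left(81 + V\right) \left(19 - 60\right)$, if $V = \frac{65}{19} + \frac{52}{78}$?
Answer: $- \frac{198850}{57} \approx -3488.6$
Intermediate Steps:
$V = \frac{233}{57}$ ($V = 65 \cdot \frac{1}{19} + 52 \cdot \frac{1}{78} = \frac{65}{19} + \frac{2}{3} = \frac{233}{57} \approx 4.0877$)
$\left(81 + V\right) \left(19 - 60\right) = \left(81 + \frac{233}{57}\right) \left(19 - 60\right) = \frac{4850 \left(19 - 60\right)}{57} = \frac{4850}{57} \left(-41\right) = - \frac{198850}{57}$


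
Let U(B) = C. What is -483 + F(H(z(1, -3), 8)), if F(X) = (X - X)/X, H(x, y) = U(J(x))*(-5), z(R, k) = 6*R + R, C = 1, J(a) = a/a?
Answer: -483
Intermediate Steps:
J(a) = 1
z(R, k) = 7*R
U(B) = 1
H(x, y) = -5 (H(x, y) = 1*(-5) = -5)
F(X) = 0 (F(X) = 0/X = 0)
-483 + F(H(z(1, -3), 8)) = -483 + 0 = -483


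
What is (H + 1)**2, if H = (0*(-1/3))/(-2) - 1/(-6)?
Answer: 49/36 ≈ 1.3611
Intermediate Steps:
H = 1/6 (H = (0*(-1*1/3))*(-1/2) - 1*(-1/6) = (0*(-1/3))*(-1/2) + 1/6 = 0*(-1/2) + 1/6 = 0 + 1/6 = 1/6 ≈ 0.16667)
(H + 1)**2 = (1/6 + 1)**2 = (7/6)**2 = 49/36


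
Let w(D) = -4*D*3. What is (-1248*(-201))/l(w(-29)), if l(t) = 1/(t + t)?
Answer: 174590208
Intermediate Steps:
w(D) = -12*D
l(t) = 1/(2*t)
(-1248*(-201))/l(w(-29)) = (-1248*(-201))/((1/(2*((-12*(-29)))))) = 250848/(((½)/348)) = 250848/(((½)*(1/348))) = 250848/(1/696) = 250848*696 = 174590208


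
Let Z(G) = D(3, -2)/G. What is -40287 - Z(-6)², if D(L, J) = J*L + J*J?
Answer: -362584/9 ≈ -40287.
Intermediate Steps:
D(L, J) = J² + J*L (D(L, J) = J*L + J² = J² + J*L)
Z(G) = -2/G (Z(G) = (-2*(-2 + 3))/G = (-2*1)/G = -2/G)
-40287 - Z(-6)² = -40287 - (-2/(-6))² = -40287 - (-2*(-⅙))² = -40287 - (⅓)² = -40287 - 1*⅑ = -40287 - ⅑ = -362584/9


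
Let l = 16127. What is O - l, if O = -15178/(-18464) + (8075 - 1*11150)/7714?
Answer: -574232301075/35607824 ≈ -16127.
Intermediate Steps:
O = 15076573/35607824 (O = -15178*(-1/18464) + (8075 - 11150)*(1/7714) = 7589/9232 - 3075*1/7714 = 7589/9232 - 3075/7714 = 15076573/35607824 ≈ 0.42341)
O - l = 15076573/35607824 - 1*16127 = 15076573/35607824 - 16127 = -574232301075/35607824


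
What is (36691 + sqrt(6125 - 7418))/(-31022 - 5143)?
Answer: -36691/36165 - I*sqrt(1293)/36165 ≈ -1.0145 - 0.00099429*I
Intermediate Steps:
(36691 + sqrt(6125 - 7418))/(-31022 - 5143) = (36691 + sqrt(-1293))/(-36165) = (36691 + I*sqrt(1293))*(-1/36165) = -36691/36165 - I*sqrt(1293)/36165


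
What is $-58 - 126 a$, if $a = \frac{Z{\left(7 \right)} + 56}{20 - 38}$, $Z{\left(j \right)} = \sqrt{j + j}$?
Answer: $334 + 7 \sqrt{14} \approx 360.19$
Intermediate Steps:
$Z{\left(j \right)} = \sqrt{2} \sqrt{j}$ ($Z{\left(j \right)} = \sqrt{2 j} = \sqrt{2} \sqrt{j}$)
$a = - \frac{28}{9} - \frac{\sqrt{14}}{18}$ ($a = \frac{\sqrt{2} \sqrt{7} + 56}{20 - 38} = \frac{\sqrt{14} + 56}{-18} = \left(56 + \sqrt{14}\right) \left(- \frac{1}{18}\right) = - \frac{28}{9} - \frac{\sqrt{14}}{18} \approx -3.319$)
$-58 - 126 a = -58 - 126 \left(- \frac{28}{9} - \frac{\sqrt{14}}{18}\right) = -58 + \left(392 + 7 \sqrt{14}\right) = 334 + 7 \sqrt{14}$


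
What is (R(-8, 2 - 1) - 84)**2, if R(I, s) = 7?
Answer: 5929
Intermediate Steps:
(R(-8, 2 - 1) - 84)**2 = (7 - 84)**2 = (-77)**2 = 5929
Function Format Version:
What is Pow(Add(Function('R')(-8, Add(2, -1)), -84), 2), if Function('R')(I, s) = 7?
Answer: 5929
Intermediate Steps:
Pow(Add(Function('R')(-8, Add(2, -1)), -84), 2) = Pow(Add(7, -84), 2) = Pow(-77, 2) = 5929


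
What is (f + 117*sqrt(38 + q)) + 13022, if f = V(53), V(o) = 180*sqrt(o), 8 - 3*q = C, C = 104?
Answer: 13022 + 117*sqrt(6) + 180*sqrt(53) ≈ 14619.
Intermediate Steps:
q = -32 (q = 8/3 - 1/3*104 = 8/3 - 104/3 = -32)
f = 180*sqrt(53) ≈ 1310.4
(f + 117*sqrt(38 + q)) + 13022 = (180*sqrt(53) + 117*sqrt(38 - 32)) + 13022 = (180*sqrt(53) + 117*sqrt(6)) + 13022 = (117*sqrt(6) + 180*sqrt(53)) + 13022 = 13022 + 117*sqrt(6) + 180*sqrt(53)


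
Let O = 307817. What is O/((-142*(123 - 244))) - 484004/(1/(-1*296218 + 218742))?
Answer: 644302558966345/17182 ≈ 3.7499e+10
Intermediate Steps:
O/((-142*(123 - 244))) - 484004/(1/(-1*296218 + 218742)) = 307817/((-142*(123 - 244))) - 484004/(1/(-1*296218 + 218742)) = 307817/((-142*(-121))) - 484004/(1/(-296218 + 218742)) = 307817/17182 - 484004/(1/(-77476)) = 307817*(1/17182) - 484004/(-1/77476) = 307817/17182 - 484004*(-77476) = 307817/17182 + 37498693904 = 644302558966345/17182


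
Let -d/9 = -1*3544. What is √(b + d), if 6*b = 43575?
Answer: √156634/2 ≈ 197.89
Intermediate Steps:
b = 14525/2 (b = (⅙)*43575 = 14525/2 ≈ 7262.5)
d = 31896 (d = -(-9)*3544 = -9*(-3544) = 31896)
√(b + d) = √(14525/2 + 31896) = √(78317/2) = √156634/2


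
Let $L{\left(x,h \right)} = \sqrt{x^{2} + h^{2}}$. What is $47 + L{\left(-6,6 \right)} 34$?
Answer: $47 + 204 \sqrt{2} \approx 335.5$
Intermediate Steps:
$L{\left(x,h \right)} = \sqrt{h^{2} + x^{2}}$
$47 + L{\left(-6,6 \right)} 34 = 47 + \sqrt{6^{2} + \left(-6\right)^{2}} \cdot 34 = 47 + \sqrt{36 + 36} \cdot 34 = 47 + \sqrt{72} \cdot 34 = 47 + 6 \sqrt{2} \cdot 34 = 47 + 204 \sqrt{2}$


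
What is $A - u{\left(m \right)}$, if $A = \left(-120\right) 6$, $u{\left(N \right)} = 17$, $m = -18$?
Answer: $-737$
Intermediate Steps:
$A = -720$
$A - u{\left(m \right)} = -720 - 17 = -737$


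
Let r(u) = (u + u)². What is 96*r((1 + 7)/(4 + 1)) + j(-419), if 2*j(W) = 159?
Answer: 53127/50 ≈ 1062.5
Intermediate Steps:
j(W) = 159/2 (j(W) = (½)*159 = 159/2)
r(u) = 4*u² (r(u) = (2*u)² = 4*u²)
96*r((1 + 7)/(4 + 1)) + j(-419) = 96*(4*((1 + 7)/(4 + 1))²) + 159/2 = 96*(4*(8/5)²) + 159/2 = 96*(4*(64/25)) + 159/2 = 96*(256/25) + 159/2 = 24576/25 + 159/2 = 53127/50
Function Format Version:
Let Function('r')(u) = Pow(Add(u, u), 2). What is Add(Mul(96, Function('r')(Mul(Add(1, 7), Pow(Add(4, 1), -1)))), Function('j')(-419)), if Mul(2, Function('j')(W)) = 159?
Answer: Rational(53127, 50) ≈ 1062.5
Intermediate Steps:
Function('j')(W) = Rational(159, 2) (Function('j')(W) = Mul(Rational(1, 2), 159) = Rational(159, 2))
Function('r')(u) = Mul(4, Pow(u, 2)) (Function('r')(u) = Pow(Mul(2, u), 2) = Mul(4, Pow(u, 2)))
Add(Mul(96, Function('r')(Mul(Add(1, 7), Pow(Add(4, 1), -1)))), Function('j')(-419)) = Add(Mul(96, Mul(4, Pow(Mul(Add(1, 7), Pow(Add(4, 1), -1)), 2))), Rational(159, 2)) = Add(Mul(96, Mul(4, Pow(Mul(8, Pow(5, -1)), 2))), Rational(159, 2)) = Add(Mul(96, Mul(4, Pow(Mul(8, Rational(1, 5)), 2))), Rational(159, 2)) = Add(Mul(96, Mul(4, Pow(Rational(8, 5), 2))), Rational(159, 2)) = Add(Mul(96, Mul(4, Rational(64, 25))), Rational(159, 2)) = Add(Mul(96, Rational(256, 25)), Rational(159, 2)) = Add(Rational(24576, 25), Rational(159, 2)) = Rational(53127, 50)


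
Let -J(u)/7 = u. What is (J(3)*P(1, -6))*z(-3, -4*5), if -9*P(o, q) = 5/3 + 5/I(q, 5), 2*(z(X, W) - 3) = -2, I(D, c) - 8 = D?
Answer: 175/9 ≈ 19.444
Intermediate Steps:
I(D, c) = 8 + D
z(X, W) = 2 (z(X, W) = 3 + (½)*(-2) = 3 - 1 = 2)
J(u) = -7*u
P(o, q) = -5/27 - 5/(9*(8 + q)) (P(o, q) = -(5/3 + 5/(8 + q))/9 = -5/27 - 5/(9*(8 + q)))
(J(3)*P(1, -6))*z(-3, -4*5) = ((-7*3)*(5*(-11 - 1*(-6))/(27*(8 - 6))))*2 = -35*(-11 + 6)/(9*2)*2 = -35*(-5)/(9*2)*2 = -21*(-25/54)*2 = (175/18)*2 = 175/9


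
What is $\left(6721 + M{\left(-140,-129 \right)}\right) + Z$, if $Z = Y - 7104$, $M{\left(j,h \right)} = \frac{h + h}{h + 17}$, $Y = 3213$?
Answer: $\frac{158609}{56} \approx 2832.3$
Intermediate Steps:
$M{\left(j,h \right)} = \frac{2 h}{17 + h}$
$Z = -3891$ ($Z = 3213 - 7104 = -3891$)
$\left(6721 + M{\left(-140,-129 \right)}\right) + Z = \left(6721 + 2 \left(-129\right) \frac{1}{17 - 129}\right) - 3891 = \left(6721 + 2 \left(-129\right) \frac{1}{-112}\right) - 3891 = \left(6721 + 2 \left(-129\right) \left(- \frac{1}{112}\right)\right) - 3891 = \left(6721 + \frac{129}{56}\right) - 3891 = \frac{376505}{56} - 3891 = \frac{158609}{56}$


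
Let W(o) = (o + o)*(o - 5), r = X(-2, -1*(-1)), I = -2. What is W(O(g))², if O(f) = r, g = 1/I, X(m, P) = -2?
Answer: 784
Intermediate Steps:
r = -2
g = -½ (g = 1/(-2) = -½ ≈ -0.50000)
O(f) = -2
W(o) = 2*o*(-5 + o) (W(o) = (2*o)*(-5 + o) = 2*o*(-5 + o))
W(O(g))² = (2*(-2)*(-5 - 2))² = (2*(-2)*(-7))² = 28² = 784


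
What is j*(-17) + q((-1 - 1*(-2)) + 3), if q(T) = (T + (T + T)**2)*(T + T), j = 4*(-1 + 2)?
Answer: 476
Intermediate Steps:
j = 4 (j = 4*1 = 4)
q(T) = 2*T*(T + 4*T**2) (q(T) = (T + (2*T)**2)*(2*T) = (T + 4*T**2)*(2*T) = 2*T*(T + 4*T**2))
j*(-17) + q((-1 - 1*(-2)) + 3) = 4*(-17) + ((-1 - 1*(-2)) + 3)**2*(2 + 8*((-1 - 1*(-2)) + 3)) = -68 + ((-1 + 2) + 3)**2*(2 + 8*((-1 + 2) + 3)) = -68 + (1 + 3)**2*(2 + 8*(1 + 3)) = -68 + 4**2*(2 + 8*4) = -68 + 16*(2 + 32) = -68 + 16*34 = -68 + 544 = 476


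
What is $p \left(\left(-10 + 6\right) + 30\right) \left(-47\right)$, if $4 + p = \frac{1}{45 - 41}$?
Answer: $\frac{9165}{2} \approx 4582.5$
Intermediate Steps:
$p = - \frac{15}{4}$ ($p = -4 + \frac{1}{45 - 41} = -4 + \frac{1}{4} = - \frac{15}{4} \approx -3.75$)
$p \left(\left(-10 + 6\right) + 30\right) \left(-47\right) = - \frac{15 \left(\left(-10 + 6\right) + 30\right)}{4} \left(-47\right) = - \frac{15 \left(-4 + 30\right)}{4} \left(-47\right) = \left(- \frac{15}{4}\right) 26 \left(-47\right) = \left(- \frac{195}{2}\right) \left(-47\right) = \frac{9165}{2}$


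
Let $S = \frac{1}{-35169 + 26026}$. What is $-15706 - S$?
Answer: $- \frac{143599957}{9143} \approx -15706.0$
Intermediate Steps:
$S = - \frac{1}{9143}$ ($S = \frac{1}{-9143} = - \frac{1}{9143} \approx -0.00010937$)
$-15706 - S = -15706 - - \frac{1}{9143} = -15706 + \frac{1}{9143} = - \frac{143599957}{9143}$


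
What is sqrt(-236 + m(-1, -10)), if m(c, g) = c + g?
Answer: I*sqrt(247) ≈ 15.716*I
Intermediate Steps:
sqrt(-236 + m(-1, -10)) = sqrt(-236 + (-1 - 10)) = sqrt(-236 - 11) = sqrt(-247) = I*sqrt(247)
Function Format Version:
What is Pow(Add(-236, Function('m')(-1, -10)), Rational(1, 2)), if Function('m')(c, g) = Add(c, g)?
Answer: Mul(I, Pow(247, Rational(1, 2))) ≈ Mul(15.716, I)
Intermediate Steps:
Pow(Add(-236, Function('m')(-1, -10)), Rational(1, 2)) = Pow(Add(-236, Add(-1, -10)), Rational(1, 2)) = Pow(Add(-236, -11), Rational(1, 2)) = Pow(-247, Rational(1, 2)) = Mul(I, Pow(247, Rational(1, 2)))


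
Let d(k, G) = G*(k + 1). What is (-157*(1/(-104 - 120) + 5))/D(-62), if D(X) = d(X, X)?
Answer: -175683/847168 ≈ -0.20738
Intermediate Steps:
d(k, G) = G*(1 + k)
D(X) = X*(1 + X)
(-157*(1/(-104 - 120) + 5))/D(-62) = (-157*(1/(-104 - 120) + 5))/((-62*(1 - 62))) = (-157*(1/(-224) + 5))/((-62*(-61))) = -157*(-1/224 + 5)/3782 = -157*1119/224*(1/3782) = -175683/224*1/3782 = -175683/847168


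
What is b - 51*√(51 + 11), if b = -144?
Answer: -144 - 51*√62 ≈ -545.57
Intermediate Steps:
b - 51*√(51 + 11) = -144 - 51*√(51 + 11) = -144 - 51*√62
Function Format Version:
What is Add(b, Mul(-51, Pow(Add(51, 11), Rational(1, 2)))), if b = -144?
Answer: Add(-144, Mul(-51, Pow(62, Rational(1, 2)))) ≈ -545.57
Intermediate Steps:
Add(b, Mul(-51, Pow(Add(51, 11), Rational(1, 2)))) = Add(-144, Mul(-51, Pow(Add(51, 11), Rational(1, 2)))) = Add(-144, Mul(-51, Pow(62, Rational(1, 2))))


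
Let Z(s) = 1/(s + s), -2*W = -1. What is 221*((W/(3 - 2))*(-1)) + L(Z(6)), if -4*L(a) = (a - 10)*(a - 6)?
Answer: -72097/576 ≈ -125.17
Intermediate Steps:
W = ½ (W = -½*(-1) = ½ ≈ 0.50000)
Z(s) = 1/(2*s)
L(a) = -(-10 + a)*(-6 + a)/4 (L(a) = -(a - 10)*(a - 6)/4 = -(-10 + a)*(-6 + a)/4)
221*((W/(3 - 2))*(-1)) + L(Z(6)) = 221*(((½)/(3 - 2))*(-1)) + (-15 + 4*((½)/6) - ((½)/6)²/4) = 221*(((½)/1)*(-1)) + (-15 + 4*((½)*(⅙)) - ((½)*(⅙))²/4) = 221*((1*(½))*(-1)) + (-15 + 4*(1/12) - (1/12)²/4) = 221*((½)*(-1)) + (-15 + ⅓ - ¼*1/144) = 221*(-½) + (-15 + ⅓ - 1/576) = -221/2 - 8449/576 = -72097/576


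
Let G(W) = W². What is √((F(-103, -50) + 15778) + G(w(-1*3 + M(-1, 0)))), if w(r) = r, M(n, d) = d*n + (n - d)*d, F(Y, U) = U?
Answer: √15737 ≈ 125.45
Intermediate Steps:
M(n, d) = d*n + d*(n - d)
√((F(-103, -50) + 15778) + G(w(-1*3 + M(-1, 0)))) = √((-50 + 15778) + (-1*3 + 0*(-1*0 + 2*(-1)))²) = √(15728 + (-3 + 0*(0 - 2))²) = √(15728 + (-3 + 0*(-2))²) = √(15728 + (-3 + 0)²) = √(15728 + (-3)²) = √(15728 + 9) = √15737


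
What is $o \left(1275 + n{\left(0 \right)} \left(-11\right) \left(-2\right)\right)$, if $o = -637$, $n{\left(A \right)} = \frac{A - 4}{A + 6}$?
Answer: $- \frac{2408497}{3} \approx -8.0283 \cdot 10^{5}$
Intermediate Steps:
$n{\left(A \right)} = \frac{-4 + A}{6 + A}$
$o \left(1275 + n{\left(0 \right)} \left(-11\right) \left(-2\right)\right) = - 637 \left(1275 + \frac{-4 + 0}{6 + 0} \left(-11\right) \left(-2\right)\right) = - 637 \left(1275 + \frac{1}{6} \left(-4\right) \left(-11\right) \left(-2\right)\right) = - 637 \left(1275 + \left(- \frac{2}{3}\right) \left(-11\right) \left(-2\right)\right) = - 637 \left(1275 + \frac{22}{3} \left(-2\right)\right) = - 637 \left(1275 - \frac{44}{3}\right) = \left(-637\right) \frac{3781}{3} = - \frac{2408497}{3}$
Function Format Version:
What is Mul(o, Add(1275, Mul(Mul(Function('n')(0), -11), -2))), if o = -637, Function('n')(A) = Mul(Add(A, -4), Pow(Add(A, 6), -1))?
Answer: Rational(-2408497, 3) ≈ -8.0283e+5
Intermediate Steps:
Function('n')(A) = Mul(Pow(Add(6, A), -1), Add(-4, A)) (Function('n')(A) = Mul(Add(-4, A), Pow(Add(6, A), -1)) = Mul(Pow(Add(6, A), -1), Add(-4, A)))
Mul(o, Add(1275, Mul(Mul(Function('n')(0), -11), -2))) = Mul(-637, Add(1275, Mul(Mul(Mul(Pow(Add(6, 0), -1), Add(-4, 0)), -11), -2))) = Mul(-637, Add(1275, Mul(Mul(Mul(Pow(6, -1), -4), -11), -2))) = Mul(-637, Add(1275, Mul(Mul(Mul(Rational(1, 6), -4), -11), -2))) = Mul(-637, Add(1275, Mul(Mul(Rational(-2, 3), -11), -2))) = Mul(-637, Add(1275, Mul(Rational(22, 3), -2))) = Mul(-637, Add(1275, Rational(-44, 3))) = Mul(-637, Rational(3781, 3)) = Rational(-2408497, 3)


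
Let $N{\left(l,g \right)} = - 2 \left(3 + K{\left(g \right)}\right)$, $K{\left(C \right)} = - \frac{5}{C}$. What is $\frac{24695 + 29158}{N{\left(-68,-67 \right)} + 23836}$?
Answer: $\frac{1202717}{532200} \approx 2.2599$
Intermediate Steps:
$N{\left(l,g \right)} = -6 + \frac{10}{g}$ ($N{\left(l,g \right)} = - 2 \left(3 - \frac{5}{g}\right) = -6 + \frac{10}{g}$)
$\frac{24695 + 29158}{N{\left(-68,-67 \right)} + 23836} = \frac{24695 + 29158}{\left(-6 + \frac{10}{-67}\right) + 23836} = \frac{53853}{\left(-6 + 10 \left(- \frac{1}{67}\right)\right) + 23836} = \frac{53853}{\left(-6 - \frac{10}{67}\right) + 23836} = \frac{53853}{- \frac{412}{67} + 23836} = \frac{53853}{\frac{1596600}{67}} = 53853 \cdot \frac{67}{1596600} = \frac{1202717}{532200}$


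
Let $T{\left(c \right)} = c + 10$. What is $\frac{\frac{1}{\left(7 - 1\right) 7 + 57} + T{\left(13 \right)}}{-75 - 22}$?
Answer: $- \frac{2278}{9603} \approx -0.23722$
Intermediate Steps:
$T{\left(c \right)} = 10 + c$
$\frac{\frac{1}{\left(7 - 1\right) 7 + 57} + T{\left(13 \right)}}{-75 - 22} = \frac{\frac{1}{\left(7 - 1\right) 7 + 57} + \left(10 + 13\right)}{-75 - 22} = \frac{\frac{1}{6 \cdot 7 + 57} + 23}{-97} = - \frac{\frac{1}{42 + 57} + 23}{97} = - \frac{\frac{1}{99} + 23}{97} = \left(- \frac{1}{97}\right) \frac{2278}{99} = - \frac{2278}{9603}$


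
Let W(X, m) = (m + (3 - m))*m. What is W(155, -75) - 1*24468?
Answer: -24693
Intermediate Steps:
W(X, m) = 3*m
W(155, -75) - 1*24468 = 3*(-75) - 1*24468 = -225 - 24468 = -24693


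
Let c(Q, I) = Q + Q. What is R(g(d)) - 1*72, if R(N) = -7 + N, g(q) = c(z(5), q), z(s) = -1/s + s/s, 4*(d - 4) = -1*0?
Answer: -387/5 ≈ -77.400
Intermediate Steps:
d = 4 (d = 4 + (-1*0)/4 = 4 + (¼)*0 = 4 + 0 = 4)
z(s) = 1 - 1/s (z(s) = -1/s + 1 = 1 - 1/s)
c(Q, I) = 2*Q
g(q) = 8/5 (g(q) = 2*((-1 + 5)/5) = 2*((⅕)*4) = 2*(⅘) = 8/5)
R(g(d)) - 1*72 = (-7 + 8/5) - 1*72 = -27/5 - 72 = -387/5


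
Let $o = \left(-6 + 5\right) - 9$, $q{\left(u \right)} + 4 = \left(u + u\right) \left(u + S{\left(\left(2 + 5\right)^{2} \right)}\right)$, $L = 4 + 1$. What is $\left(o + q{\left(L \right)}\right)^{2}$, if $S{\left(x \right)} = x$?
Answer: $276676$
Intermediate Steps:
$L = 5$
$q{\left(u \right)} = -4 + 2 u \left(49 + u\right)$ ($q{\left(u \right)} = -4 + \left(u + u\right) \left(u + \left(2 + 5\right)^{2}\right) = -4 + 2 u \left(u + 7^{2}\right) = -4 + 2 u \left(u + 49\right) = -4 + 2 u \left(49 + u\right)$)
$o = -10$ ($o = -1 - 9 = -10$)
$\left(o + q{\left(L \right)}\right)^{2} = \left(-10 + \left(-4 + 2 \cdot 5^{2} + 98 \cdot 5\right)\right)^{2} = \left(-10 + \left(-4 + 2 \cdot 25 + 490\right)\right)^{2} = \left(-10 + \left(-4 + 50 + 490\right)\right)^{2} = \left(-10 + 536\right)^{2} = 526^{2} = 276676$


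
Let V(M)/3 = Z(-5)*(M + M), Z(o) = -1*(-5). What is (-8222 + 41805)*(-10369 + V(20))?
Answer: -328072327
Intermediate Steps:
Z(o) = 5
V(M) = 30*M (V(M) = 3*(5*(M + M)) = 3*(5*(2*M)) = 3*(10*M) = 30*M)
(-8222 + 41805)*(-10369 + V(20)) = (-8222 + 41805)*(-10369 + 30*20) = 33583*(-10369 + 600) = 33583*(-9769) = -328072327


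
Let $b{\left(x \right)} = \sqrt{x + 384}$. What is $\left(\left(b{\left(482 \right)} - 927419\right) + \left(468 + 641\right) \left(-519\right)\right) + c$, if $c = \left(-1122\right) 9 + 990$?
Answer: $-1512098 + \sqrt{866} \approx -1.5121 \cdot 10^{6}$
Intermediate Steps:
$b{\left(x \right)} = \sqrt{384 + x}$
$c = -9108$ ($c = -10098 + 990 = -9108$)
$\left(\left(b{\left(482 \right)} - 927419\right) + \left(468 + 641\right) \left(-519\right)\right) + c = \left(\left(\sqrt{384 + 482} - 927419\right) + \left(468 + 641\right) \left(-519\right)\right) - 9108 = \left(\left(\sqrt{866} - 927419\right) + 1109 \left(-519\right)\right) - 9108 = \left(\left(-927419 + \sqrt{866}\right) - 575571\right) - 9108 = \left(-1502990 + \sqrt{866}\right) - 9108 = -1512098 + \sqrt{866}$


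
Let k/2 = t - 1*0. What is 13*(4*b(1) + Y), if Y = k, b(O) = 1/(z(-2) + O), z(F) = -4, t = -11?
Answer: -910/3 ≈ -303.33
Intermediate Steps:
b(O) = 1/(-4 + O)
k = -22 (k = 2*(-11 - 1*0) = 2*(-11 + 0) = 2*(-11) = -22)
Y = -22
13*(4*b(1) + Y) = 13*(4/(-4 + 1) - 22) = 13*(4/(-3) - 22) = 13*(4*(-1/3) - 22) = 13*(-4/3 - 22) = 13*(-70/3) = -910/3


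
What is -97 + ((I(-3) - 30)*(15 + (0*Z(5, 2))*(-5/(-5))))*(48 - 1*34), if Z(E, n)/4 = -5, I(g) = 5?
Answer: -5347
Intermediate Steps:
Z(E, n) = -20 (Z(E, n) = 4*(-5) = -20)
-97 + ((I(-3) - 30)*(15 + (0*Z(5, 2))*(-5/(-5))))*(48 - 1*34) = -97 + ((5 - 30)*(15 + (0*(-20))*(-5/(-5))))*(48 - 1*34) = -97 + (-25*(15 + 0*(-5*(-⅕))))*(48 - 34) = -97 - 25*(15 + 0*1)*14 = -97 - 25*(15 + 0)*14 = -97 - 25*15*14 = -97 - 375*14 = -97 - 5250 = -5347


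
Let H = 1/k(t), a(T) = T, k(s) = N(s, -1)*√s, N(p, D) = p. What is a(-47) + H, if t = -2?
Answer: -47 + I*√2/4 ≈ -47.0 + 0.35355*I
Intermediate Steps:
k(s) = s^(3/2) (k(s) = s*√s = s^(3/2))
H = I*√2/4 (H = 1/((-2)^(3/2)) = 1/(-2*I*√2) = I*√2/4 ≈ 0.35355*I)
a(-47) + H = -47 + I*√2/4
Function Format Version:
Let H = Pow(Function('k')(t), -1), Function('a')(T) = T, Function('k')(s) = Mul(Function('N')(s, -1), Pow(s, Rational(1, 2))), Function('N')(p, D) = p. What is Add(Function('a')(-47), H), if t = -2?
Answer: Add(-47, Mul(Rational(1, 4), I, Pow(2, Rational(1, 2)))) ≈ Add(-47.000, Mul(0.35355, I))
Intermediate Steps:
Function('k')(s) = Pow(s, Rational(3, 2)) (Function('k')(s) = Mul(s, Pow(s, Rational(1, 2))) = Pow(s, Rational(3, 2)))
H = Mul(Rational(1, 4), I, Pow(2, Rational(1, 2))) (H = Pow(Pow(-2, Rational(3, 2)), -1) = Pow(Mul(-2, I, Pow(2, Rational(1, 2))), -1) = Mul(Rational(1, 4), I, Pow(2, Rational(1, 2))) ≈ Mul(0.35355, I))
Add(Function('a')(-47), H) = Add(-47, Mul(Rational(1, 4), I, Pow(2, Rational(1, 2))))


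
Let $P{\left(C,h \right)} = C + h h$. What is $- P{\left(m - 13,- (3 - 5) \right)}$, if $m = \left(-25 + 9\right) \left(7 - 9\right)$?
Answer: $-23$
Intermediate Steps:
$m = 32$ ($m = \left(-16\right) \left(-2\right) = 32$)
$P{\left(C,h \right)} = C + h^{2}$
$- P{\left(m - 13,- (3 - 5) \right)} = - (\left(32 - 13\right) + \left(- (3 - 5)\right)^{2}) = - (\left(32 - 13\right) + \left(\left(-1\right) \left(-2\right)\right)^{2}) = - (19 + 2^{2}) = - (19 + 4) = \left(-1\right) 23 = -23$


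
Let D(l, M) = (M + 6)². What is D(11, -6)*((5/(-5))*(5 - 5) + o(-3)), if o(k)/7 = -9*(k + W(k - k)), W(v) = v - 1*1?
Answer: 0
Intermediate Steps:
W(v) = -1 + v (W(v) = v - 1 = -1 + v)
o(k) = 63 - 63*k (o(k) = 7*(-9*(k + (-1 + (k - k)))) = 7*(-9*(k + (-1 + 0))) = 7*(-9*(k - 1)) = 7*(-9*(-1 + k)) = 7*(9 - 9*k) = 63 - 63*k)
D(l, M) = (6 + M)²
D(11, -6)*((5/(-5))*(5 - 5) + o(-3)) = (6 - 6)²*((5/(-5))*(5 - 5) + (63 - 63*(-3))) = 0²*((5*(-⅕))*0 + (63 + 189)) = 0*(-1*0 + 252) = 0*(0 + 252) = 0*252 = 0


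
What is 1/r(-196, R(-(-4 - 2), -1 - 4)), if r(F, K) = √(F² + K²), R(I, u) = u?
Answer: √38441/38441 ≈ 0.0051004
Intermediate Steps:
1/r(-196, R(-(-4 - 2), -1 - 4)) = 1/(√((-196)² + (-1 - 4)²)) = 1/(√(38416 + (-5)²)) = 1/(√(38416 + 25)) = 1/(√38441) = √38441/38441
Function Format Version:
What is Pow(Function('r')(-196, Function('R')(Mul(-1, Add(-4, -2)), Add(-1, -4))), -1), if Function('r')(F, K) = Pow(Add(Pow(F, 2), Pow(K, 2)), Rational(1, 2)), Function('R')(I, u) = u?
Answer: Mul(Rational(1, 38441), Pow(38441, Rational(1, 2))) ≈ 0.0051004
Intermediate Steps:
Pow(Function('r')(-196, Function('R')(Mul(-1, Add(-4, -2)), Add(-1, -4))), -1) = Pow(Pow(Add(Pow(-196, 2), Pow(Add(-1, -4), 2)), Rational(1, 2)), -1) = Pow(Pow(Add(38416, Pow(-5, 2)), Rational(1, 2)), -1) = Pow(Pow(Add(38416, 25), Rational(1, 2)), -1) = Pow(Pow(38441, Rational(1, 2)), -1) = Mul(Rational(1, 38441), Pow(38441, Rational(1, 2)))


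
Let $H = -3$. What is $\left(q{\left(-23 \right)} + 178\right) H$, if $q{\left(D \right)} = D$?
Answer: $-465$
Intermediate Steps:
$\left(q{\left(-23 \right)} + 178\right) H = \left(-23 + 178\right) \left(-3\right) = 155 \left(-3\right) = -465$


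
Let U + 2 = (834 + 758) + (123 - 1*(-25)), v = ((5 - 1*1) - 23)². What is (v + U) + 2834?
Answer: 4933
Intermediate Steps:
v = 361 (v = ((5 - 1) - 23)² = (4 - 23)² = (-19)² = 361)
U = 1738 (U = -2 + ((834 + 758) + (123 - 1*(-25))) = -2 + (1592 + (123 + 25)) = -2 + (1592 + 148) = -2 + 1740 = 1738)
(v + U) + 2834 = (361 + 1738) + 2834 = 2099 + 2834 = 4933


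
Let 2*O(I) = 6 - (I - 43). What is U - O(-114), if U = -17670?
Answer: -35503/2 ≈ -17752.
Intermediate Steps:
O(I) = 49/2 - I/2 (O(I) = (6 - (I - 43))/2 = (6 - (-43 + I))/2 = (6 + (43 - I))/2 = (49 - I)/2 = 49/2 - I/2)
U - O(-114) = -17670 - (49/2 - 1/2*(-114)) = -17670 - (49/2 + 57) = -17670 - 1*163/2 = -17670 - 163/2 = -35503/2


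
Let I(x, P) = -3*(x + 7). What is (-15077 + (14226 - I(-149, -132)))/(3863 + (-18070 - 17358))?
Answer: 1277/31565 ≈ 0.040456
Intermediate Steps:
I(x, P) = -21 - 3*x (I(x, P) = -3*(7 + x) = -21 - 3*x)
(-15077 + (14226 - I(-149, -132)))/(3863 + (-18070 - 17358)) = (-15077 + (14226 - (-21 - 3*(-149))))/(3863 + (-18070 - 17358)) = (-15077 + (14226 - (-21 + 447)))/(3863 - 35428) = (-15077 + (14226 - 1*426))/(-31565) = (-15077 + (14226 - 426))*(-1/31565) = (-15077 + 13800)*(-1/31565) = -1277*(-1/31565) = 1277/31565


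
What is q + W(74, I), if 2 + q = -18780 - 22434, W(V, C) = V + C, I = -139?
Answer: -41281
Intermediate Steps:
W(V, C) = C + V
q = -41216 (q = -2 + (-18780 - 22434) = -2 - 41214 = -41216)
q + W(74, I) = -41216 + (-139 + 74) = -41216 - 65 = -41281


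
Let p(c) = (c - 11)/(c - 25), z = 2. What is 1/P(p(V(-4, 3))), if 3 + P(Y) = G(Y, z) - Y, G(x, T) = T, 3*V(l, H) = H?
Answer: -12/17 ≈ -0.70588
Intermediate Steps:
V(l, H) = H/3
p(c) = (-11 + c)/(-25 + c)
P(Y) = -1 - Y (P(Y) = -3 + (2 - Y) = -1 - Y)
1/P(p(V(-4, 3))) = 1/(-1 - (-11 + (1/3)*3)/(-25 + (1/3)*3)) = 1/(-1 - (-11 + 1)/(-25 + 1)) = 1/(-1 - (-10)/(-24)) = 1/(-1 - (-1)*(-10)/24) = 1/(-1 - 1*5/12) = 1/(-1 - 5/12) = 1/(-17/12) = -12/17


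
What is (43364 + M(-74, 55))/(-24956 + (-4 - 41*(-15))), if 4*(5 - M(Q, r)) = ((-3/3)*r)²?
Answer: -18939/10820 ≈ -1.7504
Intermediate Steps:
M(Q, r) = 5 - r²/4
(43364 + M(-74, 55))/(-24956 + (-4 - 41*(-15))) = (43364 + (5 - ¼*55²))/(-24956 + (-4 - 41*(-15))) = (43364 + (5 - ¼*3025))/(-24956 + (-4 + 615)) = (43364 + (5 - 3025/4))/(-24956 + 611) = (43364 - 3005/4)/(-24345) = (170451/4)*(-1/24345) = -18939/10820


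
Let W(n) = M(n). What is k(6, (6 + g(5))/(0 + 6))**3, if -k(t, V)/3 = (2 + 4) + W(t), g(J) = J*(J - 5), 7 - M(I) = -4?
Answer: -132651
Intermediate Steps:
M(I) = 11 (M(I) = 7 - 1*(-4) = 7 + 4 = 11)
W(n) = 11
g(J) = J*(-5 + J)
k(t, V) = -51 (k(t, V) = -3*((2 + 4) + 11) = -3*(6 + 11) = -3*17 = -51)
k(6, (6 + g(5))/(0 + 6))**3 = (-51)**3 = -132651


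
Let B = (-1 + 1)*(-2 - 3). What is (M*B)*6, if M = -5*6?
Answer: 0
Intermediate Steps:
M = -30
B = 0 (B = 0*(-5) = 0)
(M*B)*6 = -30*0*6 = 0*6 = 0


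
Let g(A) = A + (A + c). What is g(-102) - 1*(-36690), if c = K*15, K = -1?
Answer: 36471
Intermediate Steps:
c = -15 (c = -1*15 = -15)
g(A) = -15 + 2*A (g(A) = A + (A - 15) = A + (-15 + A) = -15 + 2*A)
g(-102) - 1*(-36690) = (-15 + 2*(-102)) - 1*(-36690) = (-15 - 204) + 36690 = -219 + 36690 = 36471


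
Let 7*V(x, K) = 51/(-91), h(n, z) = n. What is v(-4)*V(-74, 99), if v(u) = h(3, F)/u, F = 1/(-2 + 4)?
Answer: 153/2548 ≈ 0.060047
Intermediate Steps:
F = ½ (F = 1/2 = ½ ≈ 0.50000)
V(x, K) = -51/637 (V(x, K) = (51/(-91))/7 = (51*(-1/91))/7 = (⅐)*(-51/91) = -51/637)
v(u) = 3/u
v(-4)*V(-74, 99) = (3/(-4))*(-51/637) = (3*(-¼))*(-51/637) = -¾*(-51/637) = 153/2548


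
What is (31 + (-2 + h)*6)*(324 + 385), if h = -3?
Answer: 709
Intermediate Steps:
(31 + (-2 + h)*6)*(324 + 385) = (31 + (-2 - 3)*6)*(324 + 385) = (31 - 5*6)*709 = (31 - 30)*709 = 1*709 = 709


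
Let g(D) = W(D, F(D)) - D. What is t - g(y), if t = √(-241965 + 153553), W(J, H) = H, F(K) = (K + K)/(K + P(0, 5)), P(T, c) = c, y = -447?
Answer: -99234/221 + 62*I*√23 ≈ -449.02 + 297.34*I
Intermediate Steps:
F(K) = 2*K/(5 + K) (F(K) = (K + K)/(K + 5) = (2*K)/(5 + K) = 2*K/(5 + K))
t = 62*I*√23 (t = √(-88412) = 62*I*√23 ≈ 297.34*I)
g(D) = -D + 2*D/(5 + D) (g(D) = 2*D/(5 + D) - D = -D + 2*D/(5 + D))
t - g(y) = 62*I*√23 - (-447)*(-3 - 1*(-447))/(5 - 447) = 62*I*√23 - (-447)*(-3 + 447)/(-442) = 62*I*√23 - (-447)*(-1)*444/442 = 62*I*√23 - 1*99234/221 = 62*I*√23 - 99234/221 = -99234/221 + 62*I*√23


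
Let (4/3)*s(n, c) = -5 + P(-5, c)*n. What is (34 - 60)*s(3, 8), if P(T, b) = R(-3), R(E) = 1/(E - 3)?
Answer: 429/4 ≈ 107.25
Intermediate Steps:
R(E) = 1/(-3 + E)
P(T, b) = -⅙ (P(T, b) = 1/(-3 - 3) = 1/(-6) = -⅙)
s(n, c) = -15/4 - n/8 (s(n, c) = 3*(-5 - n/6)/4 = -15/4 - n/8)
(34 - 60)*s(3, 8) = (34 - 60)*(-15/4 - ⅛*3) = -26*(-15/4 - 3/8) = -26*(-33/8) = 429/4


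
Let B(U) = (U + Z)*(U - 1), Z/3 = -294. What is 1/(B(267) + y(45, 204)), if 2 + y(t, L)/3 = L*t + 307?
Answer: -1/135135 ≈ -7.4000e-6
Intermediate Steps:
Z = -882 (Z = 3*(-294) = -882)
y(t, L) = 915 + 3*L*t (y(t, L) = -6 + 3*(L*t + 307) = -6 + 3*(307 + L*t) = -6 + (921 + 3*L*t) = 915 + 3*L*t)
B(U) = (-1 + U)*(-882 + U) (B(U) = (U - 882)*(U - 1) = (-882 + U)*(-1 + U) = (-1 + U)*(-882 + U))
1/(B(267) + y(45, 204)) = 1/((882 + 267² - 883*267) + (915 + 3*204*45)) = 1/((882 + 71289 - 235761) + (915 + 27540)) = 1/(-163590 + 28455) = 1/(-135135) = -1/135135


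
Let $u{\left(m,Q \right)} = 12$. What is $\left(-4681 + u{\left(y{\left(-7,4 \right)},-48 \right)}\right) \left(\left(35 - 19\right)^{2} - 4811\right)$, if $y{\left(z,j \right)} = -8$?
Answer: $21267295$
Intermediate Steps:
$\left(-4681 + u{\left(y{\left(-7,4 \right)},-48 \right)}\right) \left(\left(35 - 19\right)^{2} - 4811\right) = \left(-4681 + 12\right) \left(\left(35 - 19\right)^{2} - 4811\right) = - 4669 \left(16^{2} - 4811\right) = - 4669 \left(256 - 4811\right) = \left(-4669\right) \left(-4555\right) = 21267295$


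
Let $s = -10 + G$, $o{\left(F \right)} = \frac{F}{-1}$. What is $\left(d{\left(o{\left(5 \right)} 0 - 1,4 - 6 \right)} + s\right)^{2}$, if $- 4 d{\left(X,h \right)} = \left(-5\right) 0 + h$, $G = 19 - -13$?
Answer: $\frac{2025}{4} \approx 506.25$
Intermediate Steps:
$o{\left(F \right)} = - F$ ($o{\left(F \right)} = F \left(-1\right) = - F$)
$G = 32$ ($G = 19 + 13 = 32$)
$d{\left(X,h \right)} = - \frac{h}{4}$ ($d{\left(X,h \right)} = - \frac{\left(-5\right) 0 + h}{4} = - \frac{0 + h}{4} = - \frac{h}{4}$)
$s = 22$ ($s = -10 + 32 = 22$)
$\left(d{\left(o{\left(5 \right)} 0 - 1,4 - 6 \right)} + s\right)^{2} = \left(- \frac{4 - 6}{4} + 22\right)^{2} = \left(\left(- \frac{1}{4}\right) \left(-2\right) + 22\right)^{2} = \left(\frac{1}{2} + 22\right)^{2} = \left(\frac{45}{2}\right)^{2} = \frac{2025}{4}$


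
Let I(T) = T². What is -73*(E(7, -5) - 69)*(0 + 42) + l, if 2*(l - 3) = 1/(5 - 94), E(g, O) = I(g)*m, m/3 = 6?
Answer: -443692591/178 ≈ -2.4927e+6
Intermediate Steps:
m = 18 (m = 3*6 = 18)
E(g, O) = 18*g² (E(g, O) = g²*18 = 18*g²)
l = 533/178 (l = 3 + 1/(2*(5 - 94)) = 3 + (½)/(-89) = 3 + (½)*(-1/89) = 3 - 1/178 = 533/178 ≈ 2.9944)
-73*(E(7, -5) - 69)*(0 + 42) + l = -73*(18*7² - 69)*(0 + 42) + 533/178 = -73*(18*49 - 69)*42 + 533/178 = -73*(882 - 69)*42 + 533/178 = -59349*42 + 533/178 = -73*34146 + 533/178 = -2492658 + 533/178 = -443692591/178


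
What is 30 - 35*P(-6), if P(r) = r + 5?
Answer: 65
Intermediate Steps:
P(r) = 5 + r
30 - 35*P(-6) = 30 - 35*(5 - 6) = 30 - 35*(-1) = 30 + 35 = 65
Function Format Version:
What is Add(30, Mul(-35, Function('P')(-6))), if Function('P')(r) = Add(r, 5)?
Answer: 65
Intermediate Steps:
Function('P')(r) = Add(5, r)
Add(30, Mul(-35, Function('P')(-6))) = Add(30, Mul(-35, Add(5, -6))) = Add(30, Mul(-35, -1)) = Add(30, 35) = 65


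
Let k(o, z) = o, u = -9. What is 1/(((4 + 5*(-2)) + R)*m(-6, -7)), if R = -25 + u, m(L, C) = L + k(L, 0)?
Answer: 1/480 ≈ 0.0020833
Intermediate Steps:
m(L, C) = 2*L (m(L, C) = L + L = 2*L)
R = -34 (R = -25 - 9 = -34)
1/(((4 + 5*(-2)) + R)*m(-6, -7)) = 1/(((4 + 5*(-2)) - 34)*(2*(-6))) = 1/(((4 - 10) - 34)*(-12)) = 1/((-6 - 34)*(-12)) = 1/(-40*(-12)) = 1/480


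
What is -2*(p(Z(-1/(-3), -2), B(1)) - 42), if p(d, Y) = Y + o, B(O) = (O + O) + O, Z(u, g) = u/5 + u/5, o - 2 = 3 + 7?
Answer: 54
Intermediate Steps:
o = 12 (o = 2 + (3 + 7) = 2 + 10 = 12)
Z(u, g) = 2*u/5 (Z(u, g) = u*(1/5) + u*(1/5) = u/5 + u/5 = 2*u/5)
B(O) = 3*O (B(O) = 2*O + O = 3*O)
p(d, Y) = 12 + Y (p(d, Y) = Y + 12 = 12 + Y)
-2*(p(Z(-1/(-3), -2), B(1)) - 42) = -2*((12 + 3*1) - 42) = -2*((12 + 3) - 42) = -2*(15 - 42) = -2*(-27) = 54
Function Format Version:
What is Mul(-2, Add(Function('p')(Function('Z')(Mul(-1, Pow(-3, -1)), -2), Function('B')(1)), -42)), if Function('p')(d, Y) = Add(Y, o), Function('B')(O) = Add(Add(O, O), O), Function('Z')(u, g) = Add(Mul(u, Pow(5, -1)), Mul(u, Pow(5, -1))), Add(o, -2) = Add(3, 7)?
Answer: 54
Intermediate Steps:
o = 12 (o = Add(2, Add(3, 7)) = Add(2, 10) = 12)
Function('Z')(u, g) = Mul(Rational(2, 5), u) (Function('Z')(u, g) = Add(Mul(u, Rational(1, 5)), Mul(u, Rational(1, 5))) = Add(Mul(Rational(1, 5), u), Mul(Rational(1, 5), u)) = Mul(Rational(2, 5), u))
Function('B')(O) = Mul(3, O) (Function('B')(O) = Add(Mul(2, O), O) = Mul(3, O))
Function('p')(d, Y) = Add(12, Y) (Function('p')(d, Y) = Add(Y, 12) = Add(12, Y))
Mul(-2, Add(Function('p')(Function('Z')(Mul(-1, Pow(-3, -1)), -2), Function('B')(1)), -42)) = Mul(-2, Add(Add(12, Mul(3, 1)), -42)) = Mul(-2, Add(Add(12, 3), -42)) = Mul(-2, Add(15, -42)) = Mul(-2, -27) = 54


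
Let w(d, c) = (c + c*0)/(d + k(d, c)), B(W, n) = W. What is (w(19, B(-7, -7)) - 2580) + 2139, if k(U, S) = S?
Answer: -5299/12 ≈ -441.58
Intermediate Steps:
w(d, c) = c/(c + d) (w(d, c) = (c + c*0)/(d + c) = (c + 0)/(c + d) = c/(c + d))
(w(19, B(-7, -7)) - 2580) + 2139 = (-7/(-7 + 19) - 2580) + 2139 = (-7/12 - 2580) + 2139 = -30967/12 + 2139 = -5299/12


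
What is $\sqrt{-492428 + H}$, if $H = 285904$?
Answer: $2 i \sqrt{51631} \approx 454.45 i$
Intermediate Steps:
$\sqrt{-492428 + H} = \sqrt{-492428 + 285904} = \sqrt{-206524} = 2 i \sqrt{51631}$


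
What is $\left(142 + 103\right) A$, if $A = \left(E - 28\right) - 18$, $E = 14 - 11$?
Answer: $-10535$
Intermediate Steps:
$E = 3$ ($E = 14 - 11 = 3$)
$A = -43$ ($A = \left(3 - 28\right) - 18 = -25 - 18 = -43$)
$\left(142 + 103\right) A = \left(142 + 103\right) \left(-43\right) = 245 \left(-43\right) = -10535$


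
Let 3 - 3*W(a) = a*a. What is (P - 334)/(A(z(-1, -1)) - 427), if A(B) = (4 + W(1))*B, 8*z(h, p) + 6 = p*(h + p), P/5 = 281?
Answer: -459/184 ≈ -2.4946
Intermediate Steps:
P = 1405 (P = 5*281 = 1405)
z(h, p) = -3/4 + p*(h + p)/8 (z(h, p) = -3/4 + (p*(h + p))/8 = -3/4 + p*(h + p)/8)
W(a) = 1 - a**2/3 (W(a) = 1 - a*a/3 = 1 - a**2/3)
A(B) = 14*B/3 (A(B) = (4 + (1 - 1/3*1**2))*B = (4 + (1 - 1/3*1))*B = (4 + (1 - 1/3))*B = (4 + 2/3)*B = 14*B/3)
(P - 334)/(A(z(-1, -1)) - 427) = (1405 - 334)/(14*(-3/4 + (1/8)*(-1)**2 + (1/8)*(-1)*(-1))/3 - 427) = 1071/(14*(-3/4 + (1/8)*1 + 1/8)/3 - 427) = 1071/(14*(-3/4 + 1/8 + 1/8)/3 - 427) = 1071/((14/3)*(-1/2) - 427) = 1071/(-7/3 - 427) = 1071/(-1288/3) = 1071*(-3/1288) = -459/184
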